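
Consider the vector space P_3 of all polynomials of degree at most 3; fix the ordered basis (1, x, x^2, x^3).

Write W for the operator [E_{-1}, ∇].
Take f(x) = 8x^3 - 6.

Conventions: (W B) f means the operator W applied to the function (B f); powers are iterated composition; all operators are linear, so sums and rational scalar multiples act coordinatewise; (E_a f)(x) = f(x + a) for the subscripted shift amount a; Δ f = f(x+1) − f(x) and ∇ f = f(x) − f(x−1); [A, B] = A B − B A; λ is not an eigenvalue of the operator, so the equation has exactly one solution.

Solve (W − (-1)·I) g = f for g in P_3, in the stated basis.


write g with unknown coordinates in the stated basis and equate coefficients in (W − (-1)·I) g = f
solving from the highest basis element down gives g = 8x^3 - 6
check: W g = 0
so W g − (-1)·g = 8x^3 - 6 = f ✓

g(x) = 8x^3 - 6


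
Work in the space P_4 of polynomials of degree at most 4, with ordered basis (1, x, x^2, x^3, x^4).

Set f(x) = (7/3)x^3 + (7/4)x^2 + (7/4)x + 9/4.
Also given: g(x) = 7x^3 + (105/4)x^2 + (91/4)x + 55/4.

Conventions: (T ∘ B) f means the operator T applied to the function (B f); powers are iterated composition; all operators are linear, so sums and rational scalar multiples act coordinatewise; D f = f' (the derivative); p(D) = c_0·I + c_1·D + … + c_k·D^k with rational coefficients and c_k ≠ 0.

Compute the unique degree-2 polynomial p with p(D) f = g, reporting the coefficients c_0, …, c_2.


c_0 = 3, c_1 = 3, c_2 = 1/2

D^0 f = (7/3)x^3 + (7/4)x^2 + (7/4)x + 9/4
D^1 f = 7x^2 + (7/2)x + 7/4
D^2 f = 14x + 7/2
matching coefficients of g against c_0 f + c_1 Df + … from the top degree down determines the c_i
solution: c_0 = 3, c_1 = 3, c_2 = 1/2


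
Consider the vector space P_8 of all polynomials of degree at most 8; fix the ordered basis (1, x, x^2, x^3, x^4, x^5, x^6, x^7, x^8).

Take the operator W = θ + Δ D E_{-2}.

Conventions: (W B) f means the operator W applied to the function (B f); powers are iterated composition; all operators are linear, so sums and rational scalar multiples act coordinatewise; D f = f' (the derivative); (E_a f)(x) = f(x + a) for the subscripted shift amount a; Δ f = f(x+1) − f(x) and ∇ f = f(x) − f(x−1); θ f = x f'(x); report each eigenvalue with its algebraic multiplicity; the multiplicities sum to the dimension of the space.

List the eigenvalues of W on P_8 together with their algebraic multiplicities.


λ = 0 (multiplicity 1), λ = 1 (multiplicity 1), λ = 2 (multiplicity 1), λ = 3 (multiplicity 1), λ = 4 (multiplicity 1), λ = 5 (multiplicity 1), λ = 6 (multiplicity 1), λ = 7 (multiplicity 1), λ = 8 (multiplicity 1)

image of 1: 0
image of x: x
image of x^2: 2x^2 + 2
image of x^3: 3x^3 + 6x - 9
image of x^4: 4x^4 + 12x^2 - 36x + 28
image of x^5: 5x^5 + 20x^3 - 90x^2 + 140x - 75
image of x^6: 6x^6 + 30x^4 - 180x^3 + 420x^2 - 450x + 186
image of x^7: 7x^7 + 42x^5 - 315x^4 + 980x^3 - 1575x^2 + 1302x - 441
image of x^8: 8x^8 + 56x^6 - 504x^5 + 1960x^4 - 4200x^3 + 5208x^2 - 3528x + 1016
the matrix is upper triangular; its diagonal is (0, 1, 2, 3, 4, 5, 6, 7, 8)
for a triangular matrix the eigenvalues are the diagonal entries, with algebraic multiplicity their repetition count


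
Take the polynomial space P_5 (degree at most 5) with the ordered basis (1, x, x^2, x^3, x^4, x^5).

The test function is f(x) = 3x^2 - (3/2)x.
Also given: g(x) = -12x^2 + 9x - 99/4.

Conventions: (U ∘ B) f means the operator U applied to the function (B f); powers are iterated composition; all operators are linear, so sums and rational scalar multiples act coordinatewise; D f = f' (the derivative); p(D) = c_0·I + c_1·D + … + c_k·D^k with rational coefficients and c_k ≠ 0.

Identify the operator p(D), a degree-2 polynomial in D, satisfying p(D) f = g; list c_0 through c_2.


c_0 = -4, c_1 = 1/2, c_2 = -4

D^0 f = 3x^2 - (3/2)x
D^1 f = 6x - 3/2
D^2 f = 6
matching coefficients of g against c_0 f + c_1 Df + … from the top degree down determines the c_i
solution: c_0 = -4, c_1 = 1/2, c_2 = -4


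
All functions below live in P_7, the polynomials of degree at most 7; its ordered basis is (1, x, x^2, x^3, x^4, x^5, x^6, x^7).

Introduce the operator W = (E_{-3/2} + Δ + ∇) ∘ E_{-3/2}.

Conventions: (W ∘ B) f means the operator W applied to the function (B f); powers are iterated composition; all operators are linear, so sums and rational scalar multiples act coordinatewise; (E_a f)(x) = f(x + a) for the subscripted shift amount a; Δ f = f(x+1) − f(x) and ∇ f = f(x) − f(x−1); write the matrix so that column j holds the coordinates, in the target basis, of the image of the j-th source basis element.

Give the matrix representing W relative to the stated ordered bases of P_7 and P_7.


the matrix is [[1, -1, 3, -23/2, 42, -1163/8, 3879/8, -50453/32]; [0, 1, -2, 9, -46, 210, -3489/4, 27153/8]; [0, 0, 1, -3, 18, -115, 630, -24423/8]; [0, 0, 0, 1, -4, 30, -230, 1470]; [0, 0, 0, 0, 1, -5, 45, -805/2]; [0, 0, 0, 0, 0, 1, -6, 63]; [0, 0, 0, 0, 0, 0, 1, -7]; [0, 0, 0, 0, 0, 0, 0, 1]] (rows listed top to bottom)

image of 1: 1
image of x: x - 1
image of x^2: x^2 - 2x + 3
image of x^3: x^3 - 3x^2 + 9x - 23/2
image of x^4: x^4 - 4x^3 + 18x^2 - 46x + 42
image of x^5: x^5 - 5x^4 + 30x^3 - 115x^2 + 210x - 1163/8
image of x^6: x^6 - 6x^5 + 45x^4 - 230x^3 + 630x^2 - (3489/4)x + 3879/8
image of x^7: x^7 - 7x^6 + 63x^5 - (805/2)x^4 + 1470x^3 - (24423/8)x^2 + (27153/8)x - 50453/32
each image's coordinates form column j of the matrix


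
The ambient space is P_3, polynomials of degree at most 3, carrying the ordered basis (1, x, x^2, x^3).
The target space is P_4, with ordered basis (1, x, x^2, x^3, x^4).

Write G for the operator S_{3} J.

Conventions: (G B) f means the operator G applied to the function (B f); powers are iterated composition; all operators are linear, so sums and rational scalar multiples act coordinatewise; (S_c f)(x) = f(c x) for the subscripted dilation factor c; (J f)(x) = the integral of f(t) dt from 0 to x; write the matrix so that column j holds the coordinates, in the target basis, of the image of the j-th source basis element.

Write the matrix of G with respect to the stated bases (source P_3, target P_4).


image of 1: 3x
image of x: (9/2)x^2
image of x^2: 9x^3
image of x^3: (81/4)x^4
each image's coordinates form column j of the matrix

the matrix is [[0, 0, 0, 0]; [3, 0, 0, 0]; [0, 9/2, 0, 0]; [0, 0, 9, 0]; [0, 0, 0, 81/4]] (rows listed top to bottom)


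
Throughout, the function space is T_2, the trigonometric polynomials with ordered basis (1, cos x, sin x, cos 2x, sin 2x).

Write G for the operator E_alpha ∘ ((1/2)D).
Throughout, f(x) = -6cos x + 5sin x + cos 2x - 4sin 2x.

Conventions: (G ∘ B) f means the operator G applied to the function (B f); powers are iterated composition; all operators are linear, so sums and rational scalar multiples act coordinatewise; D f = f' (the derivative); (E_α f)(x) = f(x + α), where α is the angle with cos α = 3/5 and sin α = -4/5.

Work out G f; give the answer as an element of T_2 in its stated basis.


the image equals g(x) = -(9/10)cos x + (19/5)sin x + (52/25)cos 2x - (89/25)sin 2x

D f = 5cos x + 6sin x - 8cos 2x - 2sin 2x
((1/2)D) f = (5/2)cos x + 3sin x - 4cos 2x - sin 2x
E_alpha ((1/2)D) f = -(9/10)cos x + (19/5)sin x + (52/25)cos 2x - (89/25)sin 2x


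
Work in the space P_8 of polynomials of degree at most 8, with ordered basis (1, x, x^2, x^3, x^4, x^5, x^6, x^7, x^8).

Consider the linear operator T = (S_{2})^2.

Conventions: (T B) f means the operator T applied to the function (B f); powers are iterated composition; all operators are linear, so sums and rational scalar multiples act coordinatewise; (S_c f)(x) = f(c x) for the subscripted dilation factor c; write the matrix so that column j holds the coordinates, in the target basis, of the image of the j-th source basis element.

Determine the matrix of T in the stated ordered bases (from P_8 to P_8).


image of 1: 1
image of x: 4x
image of x^2: 16x^2
image of x^3: 64x^3
image of x^4: 256x^4
image of x^5: 1024x^5
image of x^6: 4096x^6
image of x^7: 16384x^7
image of x^8: 65536x^8
each image's coordinates form column j of the matrix

the matrix is [[1, 0, 0, 0, 0, 0, 0, 0, 0]; [0, 4, 0, 0, 0, 0, 0, 0, 0]; [0, 0, 16, 0, 0, 0, 0, 0, 0]; [0, 0, 0, 64, 0, 0, 0, 0, 0]; [0, 0, 0, 0, 256, 0, 0, 0, 0]; [0, 0, 0, 0, 0, 1024, 0, 0, 0]; [0, 0, 0, 0, 0, 0, 4096, 0, 0]; [0, 0, 0, 0, 0, 0, 0, 16384, 0]; [0, 0, 0, 0, 0, 0, 0, 0, 65536]] (rows listed top to bottom)


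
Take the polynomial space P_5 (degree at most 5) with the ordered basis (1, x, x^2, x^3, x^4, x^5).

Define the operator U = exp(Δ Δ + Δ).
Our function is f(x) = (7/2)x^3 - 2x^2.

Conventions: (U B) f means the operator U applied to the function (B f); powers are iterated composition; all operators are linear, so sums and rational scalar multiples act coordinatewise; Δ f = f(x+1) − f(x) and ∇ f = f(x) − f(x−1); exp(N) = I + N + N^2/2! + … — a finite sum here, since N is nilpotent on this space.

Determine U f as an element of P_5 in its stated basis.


the image equals g(x) = (7/2)x^3 + (17/2)x^2 + 38x + 103/2

order-1 term: (21/2)x^2 + (55/2)x + 37/2
order-2 term: (21/2)x + 59/2
order-3 term: 7/2
the series for exp(Δ Δ + Δ) f terminates at order 3
exp(Δ Δ + Δ) f = (7/2)x^3 + (17/2)x^2 + 38x + 103/2


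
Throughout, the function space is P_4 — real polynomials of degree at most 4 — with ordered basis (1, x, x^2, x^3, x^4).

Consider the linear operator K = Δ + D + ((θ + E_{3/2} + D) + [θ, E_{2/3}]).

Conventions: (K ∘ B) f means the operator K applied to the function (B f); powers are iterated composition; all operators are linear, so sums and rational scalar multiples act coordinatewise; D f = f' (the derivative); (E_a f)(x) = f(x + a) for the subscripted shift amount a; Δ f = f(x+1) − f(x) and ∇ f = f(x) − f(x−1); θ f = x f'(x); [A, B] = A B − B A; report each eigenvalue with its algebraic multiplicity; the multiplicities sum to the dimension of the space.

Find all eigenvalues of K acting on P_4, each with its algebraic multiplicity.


image of 1: 1
image of x: 2x + 23/6
image of x^2: 3x^2 + (23/3)x + 85/36
image of x^3: 4x^3 + (23/2)x^2 + (85/12)x + 251/72
image of x^4: 5x^4 + (46/3)x^3 + (85/6)x^2 + (251/18)x + 6833/1296
the matrix is upper triangular; its diagonal is (1, 2, 3, 4, 5)
for a triangular matrix the eigenvalues are the diagonal entries, with algebraic multiplicity their repetition count

λ = 1 (multiplicity 1), λ = 2 (multiplicity 1), λ = 3 (multiplicity 1), λ = 4 (multiplicity 1), λ = 5 (multiplicity 1)


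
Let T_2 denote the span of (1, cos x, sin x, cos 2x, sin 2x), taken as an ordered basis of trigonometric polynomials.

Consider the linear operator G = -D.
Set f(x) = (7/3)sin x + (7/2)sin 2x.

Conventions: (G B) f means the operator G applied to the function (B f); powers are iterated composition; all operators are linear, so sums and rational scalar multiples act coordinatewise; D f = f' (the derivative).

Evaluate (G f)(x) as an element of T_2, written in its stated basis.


D f = (7/3)cos x + 7cos 2x
(-D) f = -(7/3)cos x - 7cos 2x

the image equals g(x) = -(7/3)cos x - 7cos 2x


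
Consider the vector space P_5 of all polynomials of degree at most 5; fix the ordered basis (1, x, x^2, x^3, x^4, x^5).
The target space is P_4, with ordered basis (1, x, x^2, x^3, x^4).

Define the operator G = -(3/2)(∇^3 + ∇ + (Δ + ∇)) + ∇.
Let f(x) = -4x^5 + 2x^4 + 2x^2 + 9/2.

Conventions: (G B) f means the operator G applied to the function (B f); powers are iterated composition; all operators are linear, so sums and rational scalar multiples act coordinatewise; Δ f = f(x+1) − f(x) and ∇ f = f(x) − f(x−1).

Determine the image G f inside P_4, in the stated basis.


the image equals g(x) = 70x^4 - 48x^3 + 506x^2 - 1204x + 1024

∇ f = -20x^4 + 48x^3 - 52x^2 + 32x - 8
∇ ∇ f = -80x^3 + 264x^2 - 328x + 152
∇ ∇ ∇ f = -240x^2 + 768x - 672
∇ f = -20x^4 + 48x^3 - 52x^2 + 32x - 8
Δ f = -20x^4 - 32x^3 - 28x^2 - 8x
∇ f = -20x^4 + 48x^3 - 52x^2 + 32x - 8
(Δ + ∇) f = -40x^4 + 16x^3 - 80x^2 + 24x - 8
(∇^3 + ∇ + (Δ + ∇)) f = -60x^4 + 64x^3 - 372x^2 + 824x - 688
(-(3/2)(∇^3 + ∇ + (Δ + ∇))) f = 90x^4 - 96x^3 + 558x^2 - 1236x + 1032
∇ f = -20x^4 + 48x^3 - 52x^2 + 32x - 8
(-(3/2)(∇^3 + ∇ + (Δ + ∇)) + ∇) f = 70x^4 - 48x^3 + 506x^2 - 1204x + 1024


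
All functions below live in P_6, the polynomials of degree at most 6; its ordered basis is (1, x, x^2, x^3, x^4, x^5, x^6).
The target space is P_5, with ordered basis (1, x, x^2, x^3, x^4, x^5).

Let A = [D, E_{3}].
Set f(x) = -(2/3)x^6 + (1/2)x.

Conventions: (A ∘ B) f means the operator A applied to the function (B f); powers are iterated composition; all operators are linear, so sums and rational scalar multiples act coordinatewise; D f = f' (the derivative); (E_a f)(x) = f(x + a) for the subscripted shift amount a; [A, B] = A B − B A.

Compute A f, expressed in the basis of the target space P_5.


E_{3} f = -(2/3)x^6 - 12x^5 - 90x^4 - 360x^3 - 810x^2 - (1943/2)x - 969/2
D E_{3} f = -4x^5 - 60x^4 - 360x^3 - 1080x^2 - 1620x - 1943/2
D f = -4x^5 + 1/2
E_{3} D f = -4x^5 - 60x^4 - 360x^3 - 1080x^2 - 1620x - 1943/2
[D, E_{3}] f = 0

the result is g(x) = 0


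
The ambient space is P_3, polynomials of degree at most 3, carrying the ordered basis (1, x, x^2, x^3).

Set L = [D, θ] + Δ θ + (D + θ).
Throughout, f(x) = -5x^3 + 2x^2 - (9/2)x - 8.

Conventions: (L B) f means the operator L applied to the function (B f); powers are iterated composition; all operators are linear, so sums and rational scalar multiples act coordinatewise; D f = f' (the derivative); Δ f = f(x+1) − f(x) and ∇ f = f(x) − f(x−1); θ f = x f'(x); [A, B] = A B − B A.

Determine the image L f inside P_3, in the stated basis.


θ f = -15x^3 + 4x^2 - (9/2)x
D θ f = -45x^2 + 8x - 9/2
D f = -15x^2 + 4x - 9/2
θ D f = -30x^2 + 4x
[D, θ] f = -15x^2 + 4x - 9/2
θ f = -15x^3 + 4x^2 - (9/2)x
Δ θ f = -45x^2 - 37x - 31/2
D f = -15x^2 + 4x - 9/2
θ f = -15x^3 + 4x^2 - (9/2)x
(D + θ) f = -15x^3 - 11x^2 - (1/2)x - 9/2
([D, θ] + Δ θ + (D + θ)) f = -15x^3 - 71x^2 - (67/2)x - 49/2

g(x) = -15x^3 - 71x^2 - (67/2)x - 49/2


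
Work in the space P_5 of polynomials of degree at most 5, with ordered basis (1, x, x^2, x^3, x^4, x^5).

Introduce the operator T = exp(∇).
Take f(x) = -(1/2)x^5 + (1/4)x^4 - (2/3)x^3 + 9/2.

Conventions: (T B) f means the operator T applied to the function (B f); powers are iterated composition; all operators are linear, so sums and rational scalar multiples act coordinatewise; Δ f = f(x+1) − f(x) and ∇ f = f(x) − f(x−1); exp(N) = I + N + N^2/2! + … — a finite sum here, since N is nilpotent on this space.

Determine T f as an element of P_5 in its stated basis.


order-1 term: -(5/2)x^4 + 6x^3 - (17/2)x^2 + (11/2)x - 17/12
order-2 term: -5x^3 + (33/2)x^2 - (45/2)x + 45/4
order-3 term: -5x^2 + 16x - 44/3
order-4 term: -(5/2)x + 21/4
order-5 term: -1/2
the series for exp(∇) f terminates at order 5
exp(∇) f = -(1/2)x^5 - (9/4)x^4 + (1/3)x^3 + 3x^2 - (7/2)x + 53/12

g(x) = -(1/2)x^5 - (9/4)x^4 + (1/3)x^3 + 3x^2 - (7/2)x + 53/12


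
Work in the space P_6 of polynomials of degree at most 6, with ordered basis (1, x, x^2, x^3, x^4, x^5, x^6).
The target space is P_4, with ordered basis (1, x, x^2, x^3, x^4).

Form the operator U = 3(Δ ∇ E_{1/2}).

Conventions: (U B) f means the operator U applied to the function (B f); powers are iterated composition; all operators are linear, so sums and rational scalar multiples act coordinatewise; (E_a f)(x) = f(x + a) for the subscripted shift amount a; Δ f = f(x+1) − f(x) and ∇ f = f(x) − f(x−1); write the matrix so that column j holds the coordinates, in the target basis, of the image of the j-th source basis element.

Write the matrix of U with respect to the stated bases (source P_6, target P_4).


the matrix is [[0, 0, 6, 9, 15, 45/2, 273/8]; [0, 0, 0, 18, 36, 75, 135]; [0, 0, 0, 0, 36, 90, 225]; [0, 0, 0, 0, 0, 60, 180]; [0, 0, 0, 0, 0, 0, 90]] (rows listed top to bottom)

image of 1: 0
image of x: 0
image of x^2: 6
image of x^3: 18x + 9
image of x^4: 36x^2 + 36x + 15
image of x^5: 60x^3 + 90x^2 + 75x + 45/2
image of x^6: 90x^4 + 180x^3 + 225x^2 + 135x + 273/8
each image's coordinates form column j of the matrix


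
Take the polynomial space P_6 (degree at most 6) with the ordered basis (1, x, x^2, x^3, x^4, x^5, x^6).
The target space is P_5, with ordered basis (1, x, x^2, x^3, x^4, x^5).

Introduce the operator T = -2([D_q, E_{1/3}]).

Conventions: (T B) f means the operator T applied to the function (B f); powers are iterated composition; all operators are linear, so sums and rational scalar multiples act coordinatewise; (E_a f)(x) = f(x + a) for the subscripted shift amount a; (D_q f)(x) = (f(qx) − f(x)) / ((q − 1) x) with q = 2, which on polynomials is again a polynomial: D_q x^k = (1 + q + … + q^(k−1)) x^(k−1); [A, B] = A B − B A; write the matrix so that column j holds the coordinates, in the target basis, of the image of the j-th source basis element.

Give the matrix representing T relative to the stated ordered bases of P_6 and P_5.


image of 1: 0
image of x: 0
image of x^2: 2/3
image of x^3: (10/3)x + 8/9
image of x^4: (34/3)x^2 + 6x + 22/27
image of x^5: (98/3)x^3 + (232/9)x^2 + (188/27)x + 52/81
image of x^6: 86x^4 + 90x^3 + (980/27)x^2 + (20/3)x + 38/81
each image's coordinates form column j of the matrix

the matrix is [[0, 0, 2/3, 8/9, 22/27, 52/81, 38/81]; [0, 0, 0, 10/3, 6, 188/27, 20/3]; [0, 0, 0, 0, 34/3, 232/9, 980/27]; [0, 0, 0, 0, 0, 98/3, 90]; [0, 0, 0, 0, 0, 0, 86]; [0, 0, 0, 0, 0, 0, 0]] (rows listed top to bottom)


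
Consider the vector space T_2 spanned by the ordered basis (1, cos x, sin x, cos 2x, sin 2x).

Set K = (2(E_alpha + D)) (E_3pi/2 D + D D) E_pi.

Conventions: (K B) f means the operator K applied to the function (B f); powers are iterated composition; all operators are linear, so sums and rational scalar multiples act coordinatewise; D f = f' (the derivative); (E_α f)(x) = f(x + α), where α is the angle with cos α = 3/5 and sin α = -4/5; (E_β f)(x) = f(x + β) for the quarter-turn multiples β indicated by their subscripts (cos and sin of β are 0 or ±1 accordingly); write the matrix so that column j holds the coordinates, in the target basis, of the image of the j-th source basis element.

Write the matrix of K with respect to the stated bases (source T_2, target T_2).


the matrix is [[0, 0, 0, 0, 0]; [0, 0, 0, 0, 0]; [0, 0, 0, 0, 0]; [0, 0, 0, 32/5, -36/5]; [0, 0, 0, 36/5, 32/5]] (rows listed top to bottom)

image of 1: 0
image of cos x: 0
image of sin x: 0
image of cos 2x: (32/5)cos 2x + (36/5)sin 2x
image of sin 2x: -(36/5)cos 2x + (32/5)sin 2x
each image's coordinates form column j of the matrix


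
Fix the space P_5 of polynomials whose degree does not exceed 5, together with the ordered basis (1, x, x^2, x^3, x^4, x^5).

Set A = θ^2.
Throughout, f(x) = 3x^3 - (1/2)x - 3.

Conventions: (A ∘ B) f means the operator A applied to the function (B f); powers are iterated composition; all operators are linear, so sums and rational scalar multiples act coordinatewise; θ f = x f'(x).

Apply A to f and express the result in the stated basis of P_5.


θ f = 9x^3 - (1/2)x
θ θ f = 27x^3 - (1/2)x

the image equals g(x) = 27x^3 - (1/2)x


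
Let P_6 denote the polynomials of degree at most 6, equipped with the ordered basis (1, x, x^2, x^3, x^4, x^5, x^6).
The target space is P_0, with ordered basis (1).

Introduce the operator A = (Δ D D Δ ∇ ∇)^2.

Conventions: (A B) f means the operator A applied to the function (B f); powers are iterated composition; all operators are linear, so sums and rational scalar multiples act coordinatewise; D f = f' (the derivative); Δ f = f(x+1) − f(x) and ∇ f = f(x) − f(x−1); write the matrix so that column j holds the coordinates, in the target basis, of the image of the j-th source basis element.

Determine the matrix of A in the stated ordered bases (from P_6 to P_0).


image of 1: 0
image of x: 0
image of x^2: 0
image of x^3: 0
image of x^4: 0
image of x^5: 0
image of x^6: 0
each image's coordinates form column j of the matrix

the matrix is [[0, 0, 0, 0, 0, 0, 0]] (rows listed top to bottom)


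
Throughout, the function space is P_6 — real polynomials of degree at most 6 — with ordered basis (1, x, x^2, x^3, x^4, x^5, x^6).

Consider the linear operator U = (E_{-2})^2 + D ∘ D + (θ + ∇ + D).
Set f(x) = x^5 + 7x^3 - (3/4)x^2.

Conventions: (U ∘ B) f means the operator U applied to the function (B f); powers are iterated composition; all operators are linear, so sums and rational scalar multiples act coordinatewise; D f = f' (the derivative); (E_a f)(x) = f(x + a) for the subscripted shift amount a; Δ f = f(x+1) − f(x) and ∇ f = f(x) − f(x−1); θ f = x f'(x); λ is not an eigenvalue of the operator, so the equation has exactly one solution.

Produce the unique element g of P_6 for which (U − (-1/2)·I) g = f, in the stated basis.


write g with unknown coordinates in the stated basis and equate coefficients in (U − (-1/2)·I) g = f
solving from the highest basis element down gives g = (2/13)x^5 + (40/143)x^4 - (4838/1287)x^3 + (77369/6006)x^2 + (141236/3003)x - 127373/693
check: U g = (12/13)x^5 - (20/143)x^4 + (11428/1287)x^3 - (43189/6006)x^2 - (70618/3003)x + 127373/1386
so U g − (-1/2)·g = x^5 + 7x^3 - (3/4)x^2 = f ✓

the image equals g(x) = (2/13)x^5 + (40/143)x^4 - (4838/1287)x^3 + (77369/6006)x^2 + (141236/3003)x - 127373/693


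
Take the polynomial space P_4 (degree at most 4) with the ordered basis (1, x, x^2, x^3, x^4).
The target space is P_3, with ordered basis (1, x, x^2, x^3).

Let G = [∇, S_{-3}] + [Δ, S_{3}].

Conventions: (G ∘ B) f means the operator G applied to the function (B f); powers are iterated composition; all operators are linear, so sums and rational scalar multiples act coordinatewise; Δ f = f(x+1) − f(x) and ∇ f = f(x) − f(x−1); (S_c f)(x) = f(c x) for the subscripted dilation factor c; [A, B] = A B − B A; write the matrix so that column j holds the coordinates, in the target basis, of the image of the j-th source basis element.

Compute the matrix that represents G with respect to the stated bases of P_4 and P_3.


image of 1: 0
image of x: -2
image of x^2: 36x
image of x^3: -54x^2 + 144x - 2
image of x^4: 648x^3 + 648x
each image's coordinates form column j of the matrix

the matrix is [[0, -2, 0, -2, 0]; [0, 0, 36, 144, 648]; [0, 0, 0, -54, 0]; [0, 0, 0, 0, 648]] (rows listed top to bottom)


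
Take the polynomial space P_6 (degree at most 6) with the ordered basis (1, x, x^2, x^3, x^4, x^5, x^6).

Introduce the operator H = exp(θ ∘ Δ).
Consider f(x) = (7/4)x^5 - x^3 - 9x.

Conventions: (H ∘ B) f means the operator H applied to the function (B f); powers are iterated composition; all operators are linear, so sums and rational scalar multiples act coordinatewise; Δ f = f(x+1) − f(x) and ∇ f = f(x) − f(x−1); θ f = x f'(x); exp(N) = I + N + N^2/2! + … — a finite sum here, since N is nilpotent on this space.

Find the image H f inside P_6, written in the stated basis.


the image equals g(x) = (7/4)x^5 + 35x^4 + (523/2)x^3 + (1633/2)x^2 + (1679/2)x

order-1 term: 35x^4 + (105/2)x^3 + 29x^2 + (23/4)x
order-2 term: 210x^3 + (735/2)x^2 + (711/4)x
order-3 term: 420x^2 + 455x
order-4 term: 210x
the series for exp(θ ∘ Δ) f terminates at order 4
exp(θ ∘ Δ) f = (7/4)x^5 + 35x^4 + (523/2)x^3 + (1633/2)x^2 + (1679/2)x


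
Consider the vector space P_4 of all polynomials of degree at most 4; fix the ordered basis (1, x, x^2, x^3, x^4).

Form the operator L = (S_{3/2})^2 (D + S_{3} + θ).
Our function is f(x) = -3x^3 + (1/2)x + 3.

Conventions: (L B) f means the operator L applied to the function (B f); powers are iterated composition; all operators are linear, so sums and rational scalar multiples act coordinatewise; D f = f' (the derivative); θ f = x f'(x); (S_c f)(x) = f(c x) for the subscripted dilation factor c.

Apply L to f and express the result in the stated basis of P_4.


D f = -9x^2 + 1/2
S_{3} f = -81x^3 + (3/2)x + 3
θ f = -9x^3 + (1/2)x
(D + S_{3} + θ) f = -90x^3 - 9x^2 + 2x + 7/2
S_{3/2} (D + S_{3} + θ) f = -(1215/4)x^3 - (81/4)x^2 + 3x + 7/2
S_{3/2} S_{3/2} (D + S_{3} + θ) f = -(32805/32)x^3 - (729/16)x^2 + (9/2)x + 7/2

the image equals g(x) = -(32805/32)x^3 - (729/16)x^2 + (9/2)x + 7/2


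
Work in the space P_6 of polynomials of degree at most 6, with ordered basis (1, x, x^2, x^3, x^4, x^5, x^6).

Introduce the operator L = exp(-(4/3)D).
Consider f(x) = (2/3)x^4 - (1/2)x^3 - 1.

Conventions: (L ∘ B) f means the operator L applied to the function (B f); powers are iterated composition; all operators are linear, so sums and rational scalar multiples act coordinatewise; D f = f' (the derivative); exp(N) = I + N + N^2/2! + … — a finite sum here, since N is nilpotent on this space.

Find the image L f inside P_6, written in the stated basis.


order-1 term: -(32/9)x^3 + 2x^2
order-2 term: (64/9)x^2 - (8/3)x
order-3 term: -(512/81)x + 32/27
order-4 term: 512/243
the series for exp(-(4/3)D) f terminates at order 4
exp(-(4/3)D) f = (2/3)x^4 - (73/18)x^3 + (82/9)x^2 - (728/81)x + 557/243

g(x) = (2/3)x^4 - (73/18)x^3 + (82/9)x^2 - (728/81)x + 557/243


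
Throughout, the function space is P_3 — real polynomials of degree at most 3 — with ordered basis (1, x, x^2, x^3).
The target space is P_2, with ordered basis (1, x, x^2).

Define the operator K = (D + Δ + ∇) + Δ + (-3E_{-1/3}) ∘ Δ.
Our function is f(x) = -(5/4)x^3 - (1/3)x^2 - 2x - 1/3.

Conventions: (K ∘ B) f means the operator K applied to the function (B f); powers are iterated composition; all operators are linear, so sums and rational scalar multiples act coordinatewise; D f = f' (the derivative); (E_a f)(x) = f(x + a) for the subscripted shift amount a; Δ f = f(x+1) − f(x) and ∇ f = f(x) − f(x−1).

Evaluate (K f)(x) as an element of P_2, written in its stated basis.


g(x) = -(15/4)x^2 - (2/3)x - 9/2

D f = -(15/4)x^2 - (2/3)x - 2
Δ f = -(15/4)x^2 - (53/12)x - 43/12
∇ f = -(15/4)x^2 + (37/12)x - 35/12
(D + Δ + ∇) f = -(45/4)x^2 - 2x - 17/2
Δ f = -(15/4)x^2 - (53/12)x - 43/12
Δ f = -(15/4)x^2 - (53/12)x - 43/12
E_{-1/3} Δ f = -(15/4)x^2 - (23/12)x - 91/36
(-3E_{-1/3}) Δ f = (45/4)x^2 + (23/4)x + 91/12
((D + Δ + ∇) + Δ + (-3E_{-1/3}) ∘ Δ) f = -(15/4)x^2 - (2/3)x - 9/2


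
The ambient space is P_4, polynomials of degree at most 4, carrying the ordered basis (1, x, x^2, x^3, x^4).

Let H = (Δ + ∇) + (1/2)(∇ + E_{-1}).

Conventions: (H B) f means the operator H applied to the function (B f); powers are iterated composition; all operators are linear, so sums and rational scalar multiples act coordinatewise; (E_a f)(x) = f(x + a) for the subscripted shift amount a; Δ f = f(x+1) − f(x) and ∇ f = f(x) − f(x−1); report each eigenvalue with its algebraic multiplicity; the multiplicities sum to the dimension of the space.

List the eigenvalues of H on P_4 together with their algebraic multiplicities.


image of 1: 1/2
image of x: (1/2)x + 2
image of x^2: (1/2)x^2 + 4x
image of x^3: (1/2)x^3 + 6x^2 + 2
image of x^4: (1/2)x^4 + 8x^3 + 8x
the matrix is upper triangular; its diagonal is (1/2, 1/2, 1/2, 1/2, 1/2)
for a triangular matrix the eigenvalues are the diagonal entries, with algebraic multiplicity their repetition count

λ = 1/2 (multiplicity 5)


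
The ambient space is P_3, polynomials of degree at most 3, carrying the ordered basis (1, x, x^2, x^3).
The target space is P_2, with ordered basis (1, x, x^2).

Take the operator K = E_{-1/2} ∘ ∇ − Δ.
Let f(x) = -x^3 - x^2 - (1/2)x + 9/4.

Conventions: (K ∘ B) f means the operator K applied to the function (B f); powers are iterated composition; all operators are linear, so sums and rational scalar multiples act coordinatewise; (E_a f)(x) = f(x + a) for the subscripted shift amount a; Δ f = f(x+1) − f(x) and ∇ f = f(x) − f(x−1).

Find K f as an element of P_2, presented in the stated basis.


the result is g(x) = 9x + 3/4

∇ f = -3x^2 + x - 1/2
E_{-1/2} ∇ f = -3x^2 + 4x - 7/4
Δ f = -3x^2 - 5x - 5/2
(-Δ) f = 3x^2 + 5x + 5/2
(E_{-1/2} ∘ ∇ − Δ) f = 9x + 3/4


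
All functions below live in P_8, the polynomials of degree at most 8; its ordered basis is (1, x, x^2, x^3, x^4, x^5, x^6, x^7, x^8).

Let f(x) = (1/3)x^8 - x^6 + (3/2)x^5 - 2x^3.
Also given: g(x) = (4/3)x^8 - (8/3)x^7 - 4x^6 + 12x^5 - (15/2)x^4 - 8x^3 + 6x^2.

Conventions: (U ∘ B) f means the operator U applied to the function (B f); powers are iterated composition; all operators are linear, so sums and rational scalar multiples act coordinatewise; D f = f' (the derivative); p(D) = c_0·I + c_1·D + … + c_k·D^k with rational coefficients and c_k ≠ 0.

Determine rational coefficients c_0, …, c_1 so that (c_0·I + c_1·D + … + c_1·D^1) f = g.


c_0 = 4, c_1 = -1

D^0 f = (1/3)x^8 - x^6 + (3/2)x^5 - 2x^3
D^1 f = (8/3)x^7 - 6x^5 + (15/2)x^4 - 6x^2
matching coefficients of g against c_0 f + c_1 Df + … from the top degree down determines the c_i
solution: c_0 = 4, c_1 = -1


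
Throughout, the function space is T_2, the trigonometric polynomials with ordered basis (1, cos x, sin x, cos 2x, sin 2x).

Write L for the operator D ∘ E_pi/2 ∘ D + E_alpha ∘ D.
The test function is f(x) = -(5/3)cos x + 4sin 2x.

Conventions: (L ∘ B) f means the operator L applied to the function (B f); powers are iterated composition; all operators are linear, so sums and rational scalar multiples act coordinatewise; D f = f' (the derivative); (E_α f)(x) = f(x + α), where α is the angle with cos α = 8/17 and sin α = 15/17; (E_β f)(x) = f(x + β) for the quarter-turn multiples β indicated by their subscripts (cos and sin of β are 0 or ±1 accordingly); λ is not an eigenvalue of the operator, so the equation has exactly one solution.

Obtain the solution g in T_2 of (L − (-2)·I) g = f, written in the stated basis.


write g with unknown coordinates in the stated basis and equate coefficients in (L − (-2)·I) g = f
solving from the highest basis element down gives g = -(95/78)cos x + (15/26)sin x + (161/725)cos 2x + (627/725)sin 2x
check: L g = (10/13)cos x - (15/13)sin x - (322/725)cos 2x + (1646/725)sin 2x
so L g − (-2)·g = -(5/3)cos x + 4sin 2x = f ✓

the result is g(x) = -(95/78)cos x + (15/26)sin x + (161/725)cos 2x + (627/725)sin 2x


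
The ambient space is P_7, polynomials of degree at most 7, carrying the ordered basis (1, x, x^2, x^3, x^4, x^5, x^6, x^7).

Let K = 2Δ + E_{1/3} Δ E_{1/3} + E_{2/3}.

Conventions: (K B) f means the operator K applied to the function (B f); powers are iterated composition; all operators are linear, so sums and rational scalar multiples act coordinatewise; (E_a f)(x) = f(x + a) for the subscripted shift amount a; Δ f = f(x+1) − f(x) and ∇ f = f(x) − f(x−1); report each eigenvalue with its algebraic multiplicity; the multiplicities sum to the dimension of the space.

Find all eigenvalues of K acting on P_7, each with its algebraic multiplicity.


λ = 1 (multiplicity 8)

image of 1: 1
image of x: x + 11/3
image of x^2: x^2 + (22/3)x + 43/9
image of x^3: x^3 + 11x^2 + (43/3)x + 179/27
image of x^4: x^4 + (44/3)x^3 + (86/3)x^2 + (716/27)x + 787/81
image of x^5: x^5 + (55/3)x^4 + (430/9)x^3 + (1790/27)x^2 + (3935/81)x + 3611/243
image of x^6: x^6 + 22x^5 + (215/3)x^4 + (3580/27)x^3 + (3935/27)x^2 + (7222/81)x + 17083/729
image of x^7: x^7 + (77/3)x^6 + (301/3)x^5 + (6265/27)x^4 + (27545/81)x^3 + (25277/81)x^2 + (119581/729)x + 82499/2187
the matrix is upper triangular; its diagonal is (1, 1, 1, 1, 1, 1, 1, 1)
for a triangular matrix the eigenvalues are the diagonal entries, with algebraic multiplicity their repetition count


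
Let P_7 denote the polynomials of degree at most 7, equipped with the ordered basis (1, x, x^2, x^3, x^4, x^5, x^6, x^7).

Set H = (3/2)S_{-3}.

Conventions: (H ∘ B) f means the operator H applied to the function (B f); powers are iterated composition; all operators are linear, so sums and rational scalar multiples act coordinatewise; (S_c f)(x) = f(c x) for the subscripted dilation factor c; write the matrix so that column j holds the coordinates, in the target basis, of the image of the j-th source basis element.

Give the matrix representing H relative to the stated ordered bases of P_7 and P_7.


image of 1: 3/2
image of x: -(9/2)x
image of x^2: (27/2)x^2
image of x^3: -(81/2)x^3
image of x^4: (243/2)x^4
image of x^5: -(729/2)x^5
image of x^6: (2187/2)x^6
image of x^7: -(6561/2)x^7
each image's coordinates form column j of the matrix

the matrix is [[3/2, 0, 0, 0, 0, 0, 0, 0]; [0, -9/2, 0, 0, 0, 0, 0, 0]; [0, 0, 27/2, 0, 0, 0, 0, 0]; [0, 0, 0, -81/2, 0, 0, 0, 0]; [0, 0, 0, 0, 243/2, 0, 0, 0]; [0, 0, 0, 0, 0, -729/2, 0, 0]; [0, 0, 0, 0, 0, 0, 2187/2, 0]; [0, 0, 0, 0, 0, 0, 0, -6561/2]] (rows listed top to bottom)


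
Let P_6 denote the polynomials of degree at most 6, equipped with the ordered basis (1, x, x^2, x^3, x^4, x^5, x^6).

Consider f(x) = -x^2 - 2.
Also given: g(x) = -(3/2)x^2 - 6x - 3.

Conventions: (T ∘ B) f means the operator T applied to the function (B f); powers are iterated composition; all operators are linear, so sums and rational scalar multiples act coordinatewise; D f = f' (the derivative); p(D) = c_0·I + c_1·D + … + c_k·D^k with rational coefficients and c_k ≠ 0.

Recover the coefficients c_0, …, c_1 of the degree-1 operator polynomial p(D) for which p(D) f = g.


p(D) = (3/2)·I + 3·D, i.e. c_0 = 3/2, c_1 = 3

D^0 f = -x^2 - 2
D^1 f = -2x
matching coefficients of g against c_0 f + c_1 Df + … from the top degree down determines the c_i
solution: c_0 = 3/2, c_1 = 3


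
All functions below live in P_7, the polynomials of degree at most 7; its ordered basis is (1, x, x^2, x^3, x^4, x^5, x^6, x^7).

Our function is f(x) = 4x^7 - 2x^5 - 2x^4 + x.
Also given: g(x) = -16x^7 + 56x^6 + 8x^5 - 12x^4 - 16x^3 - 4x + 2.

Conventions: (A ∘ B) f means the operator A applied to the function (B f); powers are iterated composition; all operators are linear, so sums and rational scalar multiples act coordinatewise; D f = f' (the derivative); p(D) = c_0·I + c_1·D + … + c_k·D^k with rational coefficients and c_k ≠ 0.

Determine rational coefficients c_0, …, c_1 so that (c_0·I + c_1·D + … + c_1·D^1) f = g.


p(D) = -4·I + 2·D, i.e. c_0 = -4, c_1 = 2

D^0 f = 4x^7 - 2x^5 - 2x^4 + x
D^1 f = 28x^6 - 10x^4 - 8x^3 + 1
matching coefficients of g against c_0 f + c_1 Df + … from the top degree down determines the c_i
solution: c_0 = -4, c_1 = 2


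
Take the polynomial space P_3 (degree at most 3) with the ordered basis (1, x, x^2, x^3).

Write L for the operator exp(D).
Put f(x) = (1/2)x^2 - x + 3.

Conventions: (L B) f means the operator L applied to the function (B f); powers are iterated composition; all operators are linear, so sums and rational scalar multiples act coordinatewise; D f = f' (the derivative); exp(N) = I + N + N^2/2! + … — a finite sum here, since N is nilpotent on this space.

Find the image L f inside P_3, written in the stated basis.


the image equals g(x) = (1/2)x^2 + 5/2

order-1 term: x - 1
order-2 term: 1/2
the series for exp(D) f terminates at order 2
exp(D) f = (1/2)x^2 + 5/2


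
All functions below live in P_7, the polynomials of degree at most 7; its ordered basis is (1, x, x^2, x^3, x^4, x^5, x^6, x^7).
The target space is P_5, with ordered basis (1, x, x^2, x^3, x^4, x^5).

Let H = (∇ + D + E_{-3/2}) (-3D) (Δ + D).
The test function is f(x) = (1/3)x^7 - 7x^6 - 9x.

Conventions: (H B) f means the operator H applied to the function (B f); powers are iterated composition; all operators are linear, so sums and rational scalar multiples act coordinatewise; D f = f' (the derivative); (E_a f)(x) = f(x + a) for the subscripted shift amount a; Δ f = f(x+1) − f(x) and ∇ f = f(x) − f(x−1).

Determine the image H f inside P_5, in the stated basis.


Δ f = (7/3)x^6 - 35x^5 - (280/3)x^4 - (385/3)x^3 - 98x^2 - (119/3)x - 47/3
D f = (7/3)x^6 - 42x^5 - 9
(Δ + D) f = (14/3)x^6 - 77x^5 - (280/3)x^4 - (385/3)x^3 - 98x^2 - (119/3)x - 74/3
D (Δ + D) f = 28x^5 - 385x^4 - (1120/3)x^3 - 385x^2 - 196x - 119/3
(-3D) (Δ + D) f = -84x^5 + 1155x^4 + 1120x^3 + 1155x^2 + 588x + 119
∇ (-3D) (Δ + D) f = -420x^4 + 5460x^3 - 4410x^2 + 3990x - 686
D (-3D) (Δ + D) f = -420x^4 + 4620x^3 + 3360x^2 + 2310x + 588
E_{-3/2} (-3D) (Δ + D) f = -84x^5 + 1785x^4 - 7700x^3 + (29085/2)x^2 - (52143/4)x + 72653/16
(∇ + D + E_{-3/2}) (-3D) (Δ + D) f = -84x^5 + 945x^4 + 2380x^3 + (26985/2)x^2 - (26943/4)x + 71085/16

g(x) = -84x^5 + 945x^4 + 2380x^3 + (26985/2)x^2 - (26943/4)x + 71085/16


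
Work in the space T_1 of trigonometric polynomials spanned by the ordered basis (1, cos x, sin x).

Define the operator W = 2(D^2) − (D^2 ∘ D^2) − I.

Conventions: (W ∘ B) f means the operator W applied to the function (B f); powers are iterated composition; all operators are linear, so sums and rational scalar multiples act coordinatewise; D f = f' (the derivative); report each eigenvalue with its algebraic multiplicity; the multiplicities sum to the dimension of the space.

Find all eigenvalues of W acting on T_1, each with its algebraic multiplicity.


image of 1: -1
image of cos x: -4cos x
image of sin x: -4sin x
the matrix is diagonal; its diagonal is (-1, -4, -4)
for a triangular matrix the eigenvalues are the diagonal entries, with algebraic multiplicity their repetition count

λ = -4 (multiplicity 2), λ = -1 (multiplicity 1)


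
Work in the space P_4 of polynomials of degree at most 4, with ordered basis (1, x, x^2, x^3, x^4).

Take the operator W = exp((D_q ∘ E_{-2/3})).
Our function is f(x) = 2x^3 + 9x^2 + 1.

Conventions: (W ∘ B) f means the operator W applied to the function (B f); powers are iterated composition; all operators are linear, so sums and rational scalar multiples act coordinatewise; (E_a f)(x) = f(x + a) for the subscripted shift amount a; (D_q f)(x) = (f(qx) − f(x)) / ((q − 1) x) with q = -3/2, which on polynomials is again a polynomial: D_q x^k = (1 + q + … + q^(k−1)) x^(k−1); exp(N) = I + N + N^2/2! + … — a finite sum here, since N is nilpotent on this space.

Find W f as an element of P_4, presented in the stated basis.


order-1 term: (7/2)x^2 - (5/2)x - 28/3
order-2 term: -(7/8)x - 43/12
order-3 term: -7/24
the series for exp((D_q ∘ E_{-2/3})) f terminates at order 3
exp((D_q ∘ E_{-2/3})) f = 2x^3 + (25/2)x^2 - (27/8)x - 293/24

g(x) = 2x^3 + (25/2)x^2 - (27/8)x - 293/24


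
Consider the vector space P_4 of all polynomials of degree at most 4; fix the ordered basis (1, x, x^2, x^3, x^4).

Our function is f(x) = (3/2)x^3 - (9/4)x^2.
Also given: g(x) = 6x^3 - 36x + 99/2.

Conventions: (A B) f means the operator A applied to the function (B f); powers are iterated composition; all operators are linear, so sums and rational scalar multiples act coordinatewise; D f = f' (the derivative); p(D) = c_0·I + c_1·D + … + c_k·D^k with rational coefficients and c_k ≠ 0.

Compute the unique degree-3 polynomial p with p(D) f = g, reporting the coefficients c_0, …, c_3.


D^0 f = (3/2)x^3 - (9/4)x^2
D^1 f = (9/2)x^2 - (9/2)x
D^2 f = 9x - 9/2
D^3 f = 9
matching coefficients of g against c_0 f + c_1 Df + … from the top degree down determines the c_i
solution: c_0 = 4, c_1 = 2, c_2 = -3, c_3 = 4

c_0 = 4, c_1 = 2, c_2 = -3, c_3 = 4


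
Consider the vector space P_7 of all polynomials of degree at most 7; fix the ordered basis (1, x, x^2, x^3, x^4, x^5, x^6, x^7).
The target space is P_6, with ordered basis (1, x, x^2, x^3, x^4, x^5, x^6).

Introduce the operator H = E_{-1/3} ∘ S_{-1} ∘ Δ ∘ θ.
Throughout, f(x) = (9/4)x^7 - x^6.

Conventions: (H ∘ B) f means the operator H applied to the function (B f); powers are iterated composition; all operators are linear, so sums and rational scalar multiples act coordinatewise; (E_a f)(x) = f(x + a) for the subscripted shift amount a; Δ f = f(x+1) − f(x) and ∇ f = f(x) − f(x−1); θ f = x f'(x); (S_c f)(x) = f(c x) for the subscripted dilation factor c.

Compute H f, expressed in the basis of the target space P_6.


the result is g(x) = (441/4)x^6 - (2061/4)x^5 + (4545/4)x^4 - (17465/12)x^3 + (13309/12)x^2 - (1871/4)x + 27307/324

θ f = (63/4)x^7 - 6x^6
Δ θ f = (441/4)x^6 + (1179/4)x^5 + (1845/4)x^4 + (1725/4)x^3 + (963/4)x^2 + (297/4)x + 39/4
S_{-1} Δ θ f = (441/4)x^6 - (1179/4)x^5 + (1845/4)x^4 - (1725/4)x^3 + (963/4)x^2 - (297/4)x + 39/4
E_{-1/3} (S_{-1} ∘ Δ ∘ θ) f = (441/4)x^6 - (2061/4)x^5 + (4545/4)x^4 - (17465/12)x^3 + (13309/12)x^2 - (1871/4)x + 27307/324
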